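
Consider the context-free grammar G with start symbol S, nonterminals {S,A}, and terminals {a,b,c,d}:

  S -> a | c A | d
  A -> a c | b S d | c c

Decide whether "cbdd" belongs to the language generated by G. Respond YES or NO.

Convert to CNF:
  S -> T1 A | a | d
  A -> T0 T1 | T1 T1 | T2 X4
  T0 -> a
  T1 -> c
  T2 -> b
  T3 -> d
  X4 -> S T3

CYK table (by increasing span):
  T[0,0] 'c' = {T1}  orig:{}
  T[1,1] 'b' = {T2}  orig:{}
  T[2,2] 'd' = {S,T3}  orig:{S}
  T[3,3] 'd' = {S,T3}  orig:{S}
  T[0,1] 'cb' = ∅
  T[1,2] 'bd' = ∅
  T[2,3] 'dd' = {X4}  orig:{}
  T[0,2] 'cbd' = ∅
  T[1,3] 'bdd' = {A}
  T[0,3] 'cbdd' = {S}

S ∈ T[0,3] ⇒ YES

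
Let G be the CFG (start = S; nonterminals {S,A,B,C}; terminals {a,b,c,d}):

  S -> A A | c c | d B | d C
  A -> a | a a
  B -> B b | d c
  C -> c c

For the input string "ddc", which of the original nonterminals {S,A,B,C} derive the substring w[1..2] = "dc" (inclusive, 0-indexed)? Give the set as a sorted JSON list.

CNF form of G:
  S -> A A | T2 B | T2 C | T3 T3
  A -> T0 T0 | a
  B -> B T1 | T2 T3
  C -> T3 T3
  T0 -> a
  T1 -> b
  T2 -> d
  T3 -> c

Fill CYK table bottom-up (cells [i..j] with 1 ≤ i ≤ j ≤ 2 only):
  T[1,1] 'd' = {T2}  orig:{}
  T[2,2] 'c' = {T3}  orig:{}
  T[1,2] 'dc' = {B}

Original NTs in T[1,2] deriving "dc": ["B"]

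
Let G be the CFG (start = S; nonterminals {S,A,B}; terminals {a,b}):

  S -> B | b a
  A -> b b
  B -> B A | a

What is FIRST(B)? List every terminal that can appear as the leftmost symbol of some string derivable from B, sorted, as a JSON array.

FIRST sets, iterate to fixpoint:
round 1:
  A via A→b b: +{b}
  B via B→a: +{a}
  S via S→B: +{a}
  S via S→b a: +{b}
  S: {a,b}  A: {b}  B: {a}
round 2: done
  S: {a,b}  A: {b}  B: {a}

FIRST(B) = ["a"]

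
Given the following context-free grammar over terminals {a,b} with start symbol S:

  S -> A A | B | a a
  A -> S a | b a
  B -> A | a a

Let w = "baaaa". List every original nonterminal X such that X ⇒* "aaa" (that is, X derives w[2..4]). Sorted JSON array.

Convert to CNF:
  S -> A A | S T0 | T0 T0 | T1 T0
  A -> S T0 | T1 T0
  B -> S T0 | T0 T0 | T1 T0
  T0 -> a
  T1 -> b

CYK fill — only the sub-triangle for w[2..4]:
  cell(2,2) a: {T0}  orig:{}
  cell(3,3) a: {T0}  orig:{}
  cell(4,4) a: {T0}  orig:{}
  cell(2,3) aa: {B,S}
  cell(3,4) aa: {B,S}
  cell(2,4) aaa: {A,B,S}

Original NTs in T[2,4] deriving "aaa": ["A", "B", "S"]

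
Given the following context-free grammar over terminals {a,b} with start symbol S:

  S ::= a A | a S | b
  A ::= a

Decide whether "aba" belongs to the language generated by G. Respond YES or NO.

Convert to CNF:
  S -> T0 A | T0 S | b
  A -> a
  T0 -> a

CYK table (by increasing span):
  cell(0,0) a: {A,T0}  orig:{A}
  cell(1,1) b: {S}
  cell(2,2) a: {A,T0}  orig:{A}
  cell(0,1) ab: {S}
  cell(1,2) ba: ∅
  cell(0,2) aba: ∅

S ∉ T[0,2] ⇒ NO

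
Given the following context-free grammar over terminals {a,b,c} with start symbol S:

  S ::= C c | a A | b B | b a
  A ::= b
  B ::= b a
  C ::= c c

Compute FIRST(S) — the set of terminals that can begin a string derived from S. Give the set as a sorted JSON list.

FIRST sets, iterate to fixpoint:
[1]
  A via A→b: +{b}
  B via B→b a: +{b}
  C via C→c c: +{c}
  S via S→C c: +{c}
  S via S→a A: +{a}
  S via S→b B: +{b}
  FIRST(S)={a,b,c}  FIRST(A)={b}  FIRST(B)={b}  FIRST(C)={c}
[2] (no change)
  FIRST(S)={a,b,c}  FIRST(A)={b}  FIRST(B)={b}  FIRST(C)={c}

FIRST(S) = ["a", "b", "c"]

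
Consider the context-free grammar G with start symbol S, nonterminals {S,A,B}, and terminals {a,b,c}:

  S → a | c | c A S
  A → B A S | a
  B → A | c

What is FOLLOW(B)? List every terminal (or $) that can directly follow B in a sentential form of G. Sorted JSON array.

FIRST iteration:
[1]
  A via A→a: +{a}
  B via B→A: +{a}
  B via B→c: +{c}
  S via S→a: +{a}
  S via S→c: +{c}
  FIRST[S]={a,c}  FIRST[A]={a}  FIRST[B]={a,c}
[2]
  A via A→B A S: +{c}
  FIRST[S]={a,c}  FIRST[A]={a,c}  FIRST[B]={a,c}
[3] (no change)
  FIRST[S]={a,c}  FIRST[A]={a,c}  FIRST[B]={a,c}

FOLLOW sets:
initialize: $ ∈ FOLLOW(S)
[1]
  A→B A S: FOLLOW(B) ⊇ FIRST(A) = {a,c}; new: +{a,c}
  A→B A S: FOLLOW(A) ⊇ FIRST(S) = {a,c}; new: +{a,c}
  A→B A S: FOLLOW(S) ⊇ FOLLOW(A) ⊇ {a,c}; new: +{a,c}
  FOLLOW(S)={$,a,c}  FOLLOW(A)={a,c}  FOLLOW(B)={a,c}
[2] (no change)
  FOLLOW(S)={$,a,c}  FOLLOW(A)={a,c}  FOLLOW(B)={a,c}

FOLLOW(B) = ["a", "c"]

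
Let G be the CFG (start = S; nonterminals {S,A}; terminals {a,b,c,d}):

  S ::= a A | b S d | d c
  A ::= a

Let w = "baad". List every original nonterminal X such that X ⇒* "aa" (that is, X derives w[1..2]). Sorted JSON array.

Convert to CNF:
  S -> T0 A | T1 X4 | T2 T3
  A -> a
  T0 -> a
  T1 -> b
  T2 -> d
  T3 -> c
  X4 -> S T2

CYK fill, restricted to cells inside w[1..2]:
  T[1,1] 'a' = {A,T0}  orig:{A}
  T[2,2] 'a' = {A,T0}  orig:{A}
  T[1,2] 'aa' = {S}

Original NTs in T[1,2] deriving "aa": ["S"]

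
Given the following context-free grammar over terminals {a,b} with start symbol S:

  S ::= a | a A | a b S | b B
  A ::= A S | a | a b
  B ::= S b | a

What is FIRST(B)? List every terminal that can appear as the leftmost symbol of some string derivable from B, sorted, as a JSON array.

FIRST sets, iterate to fixpoint:
[1]
  A via A→a: +{a}
  B via B→a: +{a}
  S via S→a: +{a}
  S via S→b B: +{b}
  S: {a,b}  A: {a}  B: {a}
[2]
  B via B→S b: +{b}
  S: {a,b}  A: {a}  B: {a,b}
[3] (no change)
  S: {a,b}  A: {a}  B: {a,b}

FIRST(B) = ["a", "b"]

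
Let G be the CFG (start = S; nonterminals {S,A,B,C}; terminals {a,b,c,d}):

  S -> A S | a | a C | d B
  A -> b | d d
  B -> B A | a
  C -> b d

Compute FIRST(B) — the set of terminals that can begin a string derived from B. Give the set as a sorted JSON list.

FIRST iteration:
[1]
  A via A→b: +{b}
  A via A→d d: +{d}
  B via B→a: +{a}
  C via C→b d: +{b}
  S via S→A S: +{b,d}
  S via S→a: +{a}
  S: {a,b,d}  A: {b,d}  B: {a}  C: {b}
[2] done
  S: {a,b,d}  A: {b,d}  B: {a}  C: {b}

FIRST(B) = ["a"]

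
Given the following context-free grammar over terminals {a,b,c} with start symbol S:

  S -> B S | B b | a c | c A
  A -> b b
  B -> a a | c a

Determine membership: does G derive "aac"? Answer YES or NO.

CNF form of G:
  S -> B S | B T0 | T1 T2 | T2 A
  A -> T0 T0
  B -> T1 T1 | T2 T1
  T0 -> b
  T1 -> a
  T2 -> c

CYK fill:
  T[0,0] 'a' = {T1}  orig:{}
  T[1,1] 'a' = {T1}  orig:{}
  T[2,2] 'c' = {T2}  orig:{}
  T[0,1] 'aa' = {B}
  T[1,2] 'ac' = {S}
  T[0,2] 'aac' = ∅

S ∉ T[0,2] ⇒ NO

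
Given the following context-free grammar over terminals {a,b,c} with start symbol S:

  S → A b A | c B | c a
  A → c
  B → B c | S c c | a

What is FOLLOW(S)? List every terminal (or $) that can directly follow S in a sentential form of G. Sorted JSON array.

FIRST sets, iterate to fixpoint:
[1]
  A via A→c: +{c}
  B via B→a: +{a}
  S via S→A b A: +{c}
  FIRST(S)={c}  FIRST(A)={c}  FIRST(B)={a}
[2]
  B via B→S c c: +{c}
  FIRST(S)={c}  FIRST(A)={c}  FIRST(B)={a,c}
[3] (no change)
  FIRST(S)={c}  FIRST(A)={c}  FIRST(B)={a,c}

FOLLOW sets:
FOLLOW(S) := {$}
pass 1:
  B→B c: FOLLOW(B) ⊇ FIRST(c) = {c}; new: +{c}
  B→S c c: FOLLOW(S) ⊇ FIRST(c) = {c}; new: +{c}
  S→A b A: FOLLOW(A) ⊇ FIRST(b) = {b}; new: +{b}
  S→A b A: FOLLOW(A) ⊇ FOLLOW(S) ⊇ {$,c}; new: +{$,c}
  S→c B: FOLLOW(B) ⊇ FOLLOW(S) ⊇ {$,c}; new: +{$}
  FOLLOW(S)={$,c}  FOLLOW(A)={$,b,c}  FOLLOW(B)={$,c}
pass 2: — fixpoint
  FOLLOW(S)={$,c}  FOLLOW(A)={$,b,c}  FOLLOW(B)={$,c}

FOLLOW(S) = ["$", "c"]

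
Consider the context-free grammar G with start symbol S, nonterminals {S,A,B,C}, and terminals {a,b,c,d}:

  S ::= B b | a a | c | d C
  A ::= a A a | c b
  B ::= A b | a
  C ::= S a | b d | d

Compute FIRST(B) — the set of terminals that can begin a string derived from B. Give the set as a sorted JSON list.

FIRST iteration:
round 1:
  A via A→a A a: +{a}
  A via A→c b: +{c}
  B via B→A b: +{a,c}
  C via C→b d: +{b}
  C via C→d: +{d}
  S via S→B b: +{a,c}
  S via S→d C: +{d}
  S: {a,c,d}  A: {a,c}  B: {a,c}  C: {b,d}
round 2:
  C via C→S a: +{a,c}
  S: {a,c,d}  A: {a,c}  B: {a,c}  C: {a,b,c,d}
round 3: — fixpoint
  S: {a,c,d}  A: {a,c}  B: {a,c}  C: {a,b,c,d}

FIRST(B) = ["a", "c"]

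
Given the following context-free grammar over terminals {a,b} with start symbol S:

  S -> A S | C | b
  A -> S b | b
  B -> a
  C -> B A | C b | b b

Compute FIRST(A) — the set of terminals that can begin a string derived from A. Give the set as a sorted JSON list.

FIRST sets, iterate to fixpoint:
round 1:
  A via A→b: +{b}
  B via B→a: +{a}
  C via C→B A: +{a}
  C via C→b b: +{b}
  S via S→A S: +{b}
  S via S→C: +{a}
  S: {a,b}  A: {b}  B: {a}  C: {a,b}
round 2:
  A via A→S b: +{a}
  S: {a,b}  A: {a,b}  B: {a}  C: {a,b}
round 3: — fixpoint
  S: {a,b}  A: {a,b}  B: {a}  C: {a,b}

FIRST(A) = ["a", "b"]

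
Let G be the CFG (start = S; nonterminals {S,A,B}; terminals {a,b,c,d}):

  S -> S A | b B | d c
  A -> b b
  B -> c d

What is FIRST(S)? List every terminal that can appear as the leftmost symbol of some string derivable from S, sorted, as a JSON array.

FIRST sets, iterate to fixpoint:
[1]
  A via A→b b: +{b}
  B via B→c d: +{c}
  S via S→b B: +{b}
  S via S→d c: +{d}
  S: {b,d}  A: {b}  B: {c}
[2] (stable)
  S: {b,d}  A: {b}  B: {c}

FIRST(S) = ["b", "d"]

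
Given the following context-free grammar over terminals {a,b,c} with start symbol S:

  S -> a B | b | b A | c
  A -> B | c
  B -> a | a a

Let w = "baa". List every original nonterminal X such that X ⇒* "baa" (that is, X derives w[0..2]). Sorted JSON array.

Convert to CNF:
  S -> T0 B | T1 A | b | c
  A -> T0 T0 | a | c
  B -> T0 T0 | a
  T0 -> a
  T1 -> b

Fill CYK table bottom-up (cells [i..j] with 0 ≤ i ≤ j ≤ 2 only):
  [0..0]={S,T1}  "b"  orig:{S}
  [1..1]={A,B,T0}  "a"  orig:{A,B}
  [2..2]={A,B,T0}  "a"  orig:{A,B}
  [0..1]={S}  "ba"
  [1..2]={A,B,S}  "aa"
  [0..2]={S}  "baa"

Original NTs in T[0,2] deriving "baa": ["S"]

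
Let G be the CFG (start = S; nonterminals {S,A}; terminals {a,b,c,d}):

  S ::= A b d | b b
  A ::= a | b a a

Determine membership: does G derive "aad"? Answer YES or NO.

Convert to CNF:
  S -> A X4 | T0 T0
  A -> T0 X3 | a
  T0 -> b
  T1 -> a
  T2 -> d
  X3 -> T1 T1
  X4 -> T0 T2

Fill CYK table bottom-up:
  [0..0]={A,T1}  "a"  orig:{A}
  [1..1]={A,T1}  "a"  orig:{A}
  [2..2]={T2}  "d"  orig:{}
  [0..1]={X3}  "aa"  orig:{}
  [1..2]=∅  "ad"
  [0..2]=∅  "aad"

S ∉ T[0,2] ⇒ NO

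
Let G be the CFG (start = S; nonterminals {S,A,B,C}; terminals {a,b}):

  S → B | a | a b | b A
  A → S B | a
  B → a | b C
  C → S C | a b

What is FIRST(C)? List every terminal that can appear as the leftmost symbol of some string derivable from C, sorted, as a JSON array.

Compute FIRST by fixpoint:
pass 1:
  A via A→a: +{a}
  B via B→a: +{a}
  B via B→b C: +{b}
  C via C→a b: +{a}
  S via S→B: +{a,b}
  FIRST(S)={a,b}  FIRST(A)={a}  FIRST(B)={a,b}  FIRST(C)={a}
pass 2:
  A via A→S B: +{b}
  C via C→S C: +{b}
  FIRST(S)={a,b}  FIRST(A)={a,b}  FIRST(B)={a,b}  FIRST(C)={a,b}
pass 3: (no change)
  FIRST(S)={a,b}  FIRST(A)={a,b}  FIRST(B)={a,b}  FIRST(C)={a,b}

FIRST(C) = ["a", "b"]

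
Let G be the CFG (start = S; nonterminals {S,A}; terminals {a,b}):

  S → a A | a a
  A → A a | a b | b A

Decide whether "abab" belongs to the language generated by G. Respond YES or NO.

Convert to CNF:
  S -> T0 A | T0 T0
  A -> A T0 | T0 T1 | T1 A
  T0 -> a
  T1 -> b

CYK fill:
  T[0,0] 'a' = {T0}  orig:{}
  T[1,1] 'b' = {T1}  orig:{}
  T[2,2] 'a' = {T0}  orig:{}
  T[3,3] 'b' = {T1}  orig:{}
  T[0,1] 'ab' = {A}
  T[1,2] 'ba' = ∅
  T[2,3] 'ab' = {A}
  T[0,2] 'aba' = {A}
  T[1,3] 'bab' = {A}
  T[0,3] 'abab' = {S}

S ∈ T[0,3] ⇒ YES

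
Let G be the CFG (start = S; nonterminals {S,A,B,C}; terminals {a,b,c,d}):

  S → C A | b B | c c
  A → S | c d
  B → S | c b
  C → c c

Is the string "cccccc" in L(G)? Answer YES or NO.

CNF form of G:
  S -> C A | T0 B | T1 T1
  A -> C A | T0 B | T1 T1 | T1 T2
  B -> C A | T0 B | T1 T0 | T1 T1
  C -> T1 T1
  T0 -> b
  T1 -> c
  T2 -> d

Fill CYK table bottom-up:
  [0..0]={T1}  "c"  orig:{}
  [1..1]={T1}  "c"  orig:{}
  [2..2]={T1}  "c"  orig:{}
  [3..3]={T1}  "c"  orig:{}
  [4..4]={T1}  "c"  orig:{}
  [5..5]={T1}  "c"  orig:{}
  [0..1]={A,B,C,S}  "cc"
  [1..2]={A,B,C,S}  "cc"
  [2..3]={A,B,C,S}  "cc"
  [3..4]={A,B,C,S}  "cc"
  [4..5]={A,B,C,S}  "cc"
  [0..2]=∅  "ccc"
  [1..3]=∅  "ccc"
  [2..4]=∅  "ccc"
  [3..5]=∅  "ccc"
  [0..3]={A,B,S}  "cccc"
  [1..4]={A,B,S}  "cccc"
  [2..5]={A,B,S}  "cccc"
  [0..4]=∅  "ccccc"
  [1..5]=∅  "ccccc"
  [0..5]={A,B,S}  "cccccc"

S ∈ T[0,5] ⇒ YES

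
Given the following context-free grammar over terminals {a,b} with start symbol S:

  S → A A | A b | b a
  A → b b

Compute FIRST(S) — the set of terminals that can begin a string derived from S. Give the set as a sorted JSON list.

FIRST iteration:
[1]
  A via A→b b: +{b}
  S via S→A A: +{b}
  FIRST[S]={b}  FIRST[A]={b}
[2] done
  FIRST[S]={b}  FIRST[A]={b}

FIRST(S) = ["b"]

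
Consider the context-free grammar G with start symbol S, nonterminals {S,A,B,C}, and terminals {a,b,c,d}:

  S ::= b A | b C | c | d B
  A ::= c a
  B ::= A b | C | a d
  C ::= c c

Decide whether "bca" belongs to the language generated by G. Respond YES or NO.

CNF form of G:
  S -> T2 A | T2 C | T3 B | c
  A -> T0 T1
  B -> A T2 | T0 T0 | T1 T3
  C -> T0 T0
  T0 -> c
  T1 -> a
  T2 -> b
  T3 -> d

CYK fill:
  [0..0]={T2}  "b"  orig:{}
  [1..1]={S,T0}  "c"  orig:{S}
  [2..2]={T1}  "a"  orig:{}
  [0..1]=∅  "bc"
  [1..2]={A}  "ca"
  [0..2]={S}  "bca"

S ∈ T[0,2] ⇒ YES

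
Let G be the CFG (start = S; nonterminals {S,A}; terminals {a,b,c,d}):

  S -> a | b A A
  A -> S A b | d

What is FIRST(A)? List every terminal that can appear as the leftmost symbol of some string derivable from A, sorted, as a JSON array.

FIRST iteration:
round 1:
  A via A→d: +{d}
  S via S→a: +{a}
  S via S→b A A: +{b}
  S: {a,b}  A: {d}
round 2:
  A via A→S A b: +{a,b}
  S: {a,b}  A: {a,b,d}
round 3: — fixpoint
  S: {a,b}  A: {a,b,d}

FIRST(A) = ["a", "b", "d"]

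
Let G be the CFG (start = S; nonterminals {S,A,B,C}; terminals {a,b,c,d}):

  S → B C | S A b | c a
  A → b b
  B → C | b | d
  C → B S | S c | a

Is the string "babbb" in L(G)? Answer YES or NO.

Convert to CNF:
  S -> B C | S X3 | T1 T2
  A -> T0 T0
  B -> B S | S T1 | a | b | d
  C -> B S | S T1 | a
  T0 -> b
  T1 -> c
  T2 -> a
  X3 -> A T0

CYK fill:
  [0..0]={B,T0}  "b"  orig:{B}
  [1..1]={B,C,T2}  "a"  orig:{B,C}
  [2..2]={B,T0}  "b"  orig:{B}
  [3..3]={B,T0}  "b"  orig:{B}
  [4..4]={B,T0}  "b"  orig:{B}
  [0..1]={S}  "ba"
  [1..2]=∅  "ab"
  [2..3]={A}  "bb"
  [3..4]={A}  "bb"
  [0..2]=∅  "bab"
  [1..3]=∅  "abb"
  [2..4]={X3}  "bbb"  orig:{}
  [0..3]=∅  "babb"
  [1..4]=∅  "abbb"
  [0..4]={S}  "babbb"

S ∈ T[0,4] ⇒ YES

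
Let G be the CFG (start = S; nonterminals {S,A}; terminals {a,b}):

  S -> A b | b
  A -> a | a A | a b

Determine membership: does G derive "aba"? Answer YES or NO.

Convert to CNF:
  S -> A T1 | b
  A -> T0 A | T0 T1 | a
  T0 -> a
  T1 -> b

CYK table (by increasing span):
  T[0,0] 'a' = {A,T0}  orig:{A}
  T[1,1] 'b' = {S,T1}  orig:{S}
  T[2,2] 'a' = {A,T0}  orig:{A}
  T[0,1] 'ab' = {A,S}
  T[1,2] 'ba' = ∅
  T[0,2] 'aba' = ∅

S ∉ T[0,2] ⇒ NO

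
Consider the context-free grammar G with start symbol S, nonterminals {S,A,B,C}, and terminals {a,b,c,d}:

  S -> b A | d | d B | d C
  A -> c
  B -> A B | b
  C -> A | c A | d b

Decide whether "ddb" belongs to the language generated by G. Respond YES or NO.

Convert to CNF:
  S -> T1 B | T1 C | T2 A | d
  A -> c
  B -> A B | b
  C -> T0 A | T1 T2 | c
  T0 -> c
  T1 -> d
  T2 -> b

Fill CYK table bottom-up:
  [0..0]={S,T1}  "d"  orig:{S}
  [1..1]={S,T1}  "d"  orig:{S}
  [2..2]={B,T2}  "b"  orig:{B}
  [0..1]=∅  "dd"
  [1..2]={C,S}  "db"
  [0..2]={S}  "ddb"

S ∈ T[0,2] ⇒ YES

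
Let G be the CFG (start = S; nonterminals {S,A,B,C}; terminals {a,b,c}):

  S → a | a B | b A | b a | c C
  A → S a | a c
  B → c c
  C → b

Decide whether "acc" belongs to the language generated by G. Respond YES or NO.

Convert to CNF:
  S -> T0 B | T1 C | T2 A | T2 T0 | a
  A -> S T0 | T0 T1
  B -> T1 T1
  C -> b
  T0 -> a
  T1 -> c
  T2 -> b

CYK table (by increasing span):
  cell(0,0) a: {S,T0}  orig:{S}
  cell(1,1) c: {T1}  orig:{}
  cell(2,2) c: {T1}  orig:{}
  cell(0,1) ac: {A}
  cell(1,2) cc: {B}
  cell(0,2) acc: {S}

S ∈ T[0,2] ⇒ YES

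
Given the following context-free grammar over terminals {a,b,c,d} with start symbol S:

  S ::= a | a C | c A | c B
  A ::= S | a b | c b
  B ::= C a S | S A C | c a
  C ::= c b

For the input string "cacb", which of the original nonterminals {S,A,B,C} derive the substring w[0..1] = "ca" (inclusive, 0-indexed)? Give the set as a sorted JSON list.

Convert to CNF:
  S -> T0 C | T2 A | T2 B | a
  A -> T0 C | T0 T1 | T2 A | T2 B | T2 T1 | a
  B -> C X3 | S X4 | T2 T0
  C -> T2 T1
  T0 -> a
  T1 -> b
  T2 -> c
  X3 -> T0 S
  X4 -> A C

Fill CYK table bottom-up — only the sub-triangle for w[0..1]:
  cell(0,0) c: {T2}  orig:{}
  cell(1,1) a: {A,S,T0}  orig:{A,S}
  cell(0,1) ca: {A,B,S}

Original NTs in T[0,1] deriving "ca": ["A", "B", "S"]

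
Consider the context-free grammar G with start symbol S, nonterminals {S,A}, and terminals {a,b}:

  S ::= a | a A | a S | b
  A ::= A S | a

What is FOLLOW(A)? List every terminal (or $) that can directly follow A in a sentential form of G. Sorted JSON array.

FIRST sets, iterate to fixpoint:
iter 1:
  A via A→a: +{a}
  S via S→a: +{a}
  S via S→b: +{b}
  FIRST(S)={a,b}  FIRST(A)={a}
iter 2: done
  FIRST(S)={a,b}  FIRST(A)={a}

FOLLOW iteration:
initialize: $ ∈ FOLLOW(S)
round 1:
  A→A S: FOLLOW(A) ⊇ FIRST(S) = {a,b}; new: +{a,b}
  A→A S: FOLLOW(S) ⊇ FOLLOW(A) ⊇ {a,b}; new: +{a,b}
  S→a A: FOLLOW(A) ⊇ FOLLOW(S) ⊇ {$,a,b}; new: +{$}
  FOLLOW[S]={$,a,b}  FOLLOW[A]={$,a,b}
round 2: done
  FOLLOW[S]={$,a,b}  FOLLOW[A]={$,a,b}

FOLLOW(A) = ["$", "a", "b"]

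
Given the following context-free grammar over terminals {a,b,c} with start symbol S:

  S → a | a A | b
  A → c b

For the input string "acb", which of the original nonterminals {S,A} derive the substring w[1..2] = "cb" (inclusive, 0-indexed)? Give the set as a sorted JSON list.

Convert to CNF:
  S -> T2 A | a | b
  A -> T0 T1
  T0 -> c
  T1 -> b
  T2 -> a

Fill CYK table bottom-up (cells [i..j] with 1 ≤ i ≤ j ≤ 2 only):
  T[1,1] 'c' = {T0}  orig:{}
  T[2,2] 'b' = {S,T1}  orig:{S}
  T[1,2] 'cb' = {A}

Original NTs in T[1,2] deriving "cb": ["A"]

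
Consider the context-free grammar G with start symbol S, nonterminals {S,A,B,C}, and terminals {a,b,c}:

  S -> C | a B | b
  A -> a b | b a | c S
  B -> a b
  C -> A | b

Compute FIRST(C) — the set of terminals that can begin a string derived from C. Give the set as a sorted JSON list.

FIRST iteration:
round 1:
  A via A→a b: +{a}
  A via A→b a: +{b}
  A via A→c S: +{c}
  B via B→a b: +{a}
  C via C→A: +{a,b,c}
  S via S→C: +{a,b,c}
  FIRST(S)={a,b,c}  FIRST(A)={a,b,c}  FIRST(B)={a}  FIRST(C)={a,b,c}
round 2: — fixpoint
  FIRST(S)={a,b,c}  FIRST(A)={a,b,c}  FIRST(B)={a}  FIRST(C)={a,b,c}

FIRST(C) = ["a", "b", "c"]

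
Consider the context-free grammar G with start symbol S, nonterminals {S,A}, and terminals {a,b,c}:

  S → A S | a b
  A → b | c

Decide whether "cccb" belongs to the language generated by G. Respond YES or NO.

CNF form of G:
  S -> A S | T0 T1
  A -> b | c
  T0 -> a
  T1 -> b

Fill CYK table bottom-up:
  cell(0,0) c: {A}
  cell(1,1) c: {A}
  cell(2,2) c: {A}
  cell(3,3) b: {A,T1}  orig:{A}
  cell(0,1) cc: ∅
  cell(1,2) cc: ∅
  cell(2,3) cb: ∅
  cell(0,2) ccc: ∅
  cell(1,3) ccb: ∅
  cell(0,3) cccb: ∅

S ∉ T[0,3] ⇒ NO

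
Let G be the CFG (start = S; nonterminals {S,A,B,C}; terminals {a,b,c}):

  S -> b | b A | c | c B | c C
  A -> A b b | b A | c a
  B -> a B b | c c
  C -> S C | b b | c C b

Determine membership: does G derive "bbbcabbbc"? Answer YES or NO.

CNF form of G:
  S -> T0 A | T1 B | T1 C | b | c
  A -> A X3 | T0 A | T1 T2
  B -> T1 T1 | T2 X4
  C -> S C | T0 T0 | T1 X5
  T0 -> b
  T1 -> c
  T2 -> a
  X3 -> T0 T0
  X4 -> B T0
  X5 -> C T0

CYK table (by increasing span):
  cell(0,0) b: {S,T0}  orig:{S}
  cell(1,1) b: {S,T0}  orig:{S}
  cell(2,2) b: {S,T0}  orig:{S}
  cell(3,3) c: {S,T1}  orig:{S}
  cell(4,4) a: {T2}  orig:{}
  cell(5,5) b: {S,T0}  orig:{S}
  cell(6,6) b: {S,T0}  orig:{S}
  cell(7,7) b: {S,T0}  orig:{S}
  cell(8,8) c: {S,T1}  orig:{S}
  cell(0,1) bb: {C,X3}  orig:{C}
  cell(1,2) bb: {C,X3}  orig:{C}
  cell(2,3) bc: ∅
  cell(3,4) ca: {A}
  cell(4,5) ab: ∅
  cell(5,6) bb: {C,X3}  orig:{C}
  cell(6,7) bb: {C,X3}  orig:{C}
  cell(7,8) bc: ∅
  cell(0,2) bbb: {C,X5}  orig:{C}
  cell(1,3) bbc: ∅
  cell(2,4) bca: {A,S}
  cell(3,5) cab: ∅
  cell(4,6) abb: ∅
  cell(5,7) bbb: {C,X5}  orig:{C}
  cell(6,8) bbc: ∅
  cell(0,3) bbbc: ∅
  cell(1,4) bbca: {A,S}
  cell(2,5) bcab: ∅
  cell(3,6) cabb: {A}
  cell(4,7) abbb: ∅
  cell(5,8) bbbc: ∅
  cell(0,4) bbbca: {A,S}
  cell(1,5) bbcab: ∅
  cell(2,6) bcabb: {A,C,S}
  cell(3,7) cabbb: ∅
  cell(4,8) abbbc: ∅
  cell(0,5) bbbcab: ∅
  cell(1,6) bbcabb: {A,C,S}
  cell(2,7) bcabbb: {C,X5}  orig:{C}
  cell(3,8) cabbbc: ∅
  cell(0,6) bbbcabb: {A,C,S}
  cell(1,7) bbcabbb: {C,X5}  orig:{C}
  cell(2,8) bcabbbc: ∅
  cell(0,7) bbbcabbb: {C,X5}  orig:{C}
  cell(1,8) bbcabbbc: ∅
  cell(0,8) bbbcabbbc: ∅

S ∉ T[0,8] ⇒ NO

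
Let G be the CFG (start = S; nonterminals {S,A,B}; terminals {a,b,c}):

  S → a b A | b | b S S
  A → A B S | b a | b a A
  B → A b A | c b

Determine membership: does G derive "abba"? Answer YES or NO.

Convert to CNF:
  S -> T0 X7 | T1 X6 | b
  A -> A X3 | T0 T1 | T0 X4
  B -> A X5 | T2 T0
  T0 -> b
  T1 -> a
  T2 -> c
  X3 -> B S
  X4 -> T1 A
  X5 -> T0 A
  X6 -> T0 A
  X7 -> S S

Fill CYK table bottom-up:
  T[0,0] 'a' = {T1}  orig:{}
  T[1,1] 'b' = {S,T0}  orig:{S}
  T[2,2] 'b' = {S,T0}  orig:{S}
  T[3,3] 'a' = {T1}  orig:{}
  T[0,1] 'ab' = ∅
  T[1,2] 'bb' = {X7}  orig:{}
  T[2,3] 'ba' = {A}
  T[0,2] 'abb' = ∅
  T[1,3] 'bba' = {X5,X6}  orig:{}
  T[0,3] 'abba' = {S}

S ∈ T[0,3] ⇒ YES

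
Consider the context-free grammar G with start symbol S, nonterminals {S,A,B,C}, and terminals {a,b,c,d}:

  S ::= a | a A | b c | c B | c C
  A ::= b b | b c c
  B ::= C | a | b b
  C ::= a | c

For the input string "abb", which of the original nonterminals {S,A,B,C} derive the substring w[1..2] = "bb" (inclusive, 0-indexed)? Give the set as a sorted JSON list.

CNF form of G:
  S -> T0 T1 | T1 B | T1 C | T2 A | a
  A -> T0 T0 | T0 X3
  B -> T0 T0 | a | c
  C -> a | c
  T0 -> b
  T1 -> c
  T2 -> a
  X3 -> T1 T1

Fill CYK table bottom-up, restricted to cells inside w[1..2]:
  T[1,1] 'b' = {T0}  orig:{}
  T[2,2] 'b' = {T0}  orig:{}
  T[1,2] 'bb' = {A,B}

Original NTs in T[1,2] deriving "bb": ["A", "B"]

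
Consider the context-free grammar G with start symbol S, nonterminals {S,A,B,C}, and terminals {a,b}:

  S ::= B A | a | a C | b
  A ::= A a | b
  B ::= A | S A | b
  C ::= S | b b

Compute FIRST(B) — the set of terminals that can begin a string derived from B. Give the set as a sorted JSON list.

FIRST iteration:
iter 1:
  A via A→b: +{b}
  B via B→A: +{b}
  C via C→b b: +{b}
  S via S→B A: +{b}
  S via S→a: +{a}
  FIRST[S]={a,b}  FIRST[A]={b}  FIRST[B]={b}  FIRST[C]={b}
iter 2:
  B via B→S A: +{a}
  C via C→S: +{a}
  FIRST[S]={a,b}  FIRST[A]={b}  FIRST[B]={a,b}  FIRST[C]={a,b}
iter 3: (stable)
  FIRST[S]={a,b}  FIRST[A]={b}  FIRST[B]={a,b}  FIRST[C]={a,b}

FIRST(B) = ["a", "b"]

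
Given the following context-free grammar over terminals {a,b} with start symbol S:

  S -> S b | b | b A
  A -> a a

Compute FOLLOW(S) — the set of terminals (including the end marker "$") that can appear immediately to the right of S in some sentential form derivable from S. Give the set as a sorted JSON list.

Compute FIRST by fixpoint:
round 1:
  A via A→a a: +{a}
  S via S→b: +{b}
  FIRST[S]={b}  FIRST[A]={a}
round 2: done
  FIRST[S]={b}  FIRST[A]={a}

Compute FOLLOW by fixpoint:
FOLLOW(S) := {$}
pass 1:
  S→S b: FOLLOW(S) ⊇ FIRST(b) = {b}; new: +{b}
  S→b A: FOLLOW(A) ⊇ FOLLOW(S) ⊇ {$,b}; new: +{$,b}
  FOLLOW(S)={$,b}  FOLLOW(A)={$,b}
pass 2: — fixpoint
  FOLLOW(S)={$,b}  FOLLOW(A)={$,b}

FOLLOW(S) = ["$", "b"]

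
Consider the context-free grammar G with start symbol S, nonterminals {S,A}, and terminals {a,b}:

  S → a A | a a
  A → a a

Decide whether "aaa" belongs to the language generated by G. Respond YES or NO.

CNF form of G:
  S -> T0 A | T0 T0
  A -> T0 T0
  T0 -> a

CYK table (by increasing span):
  T[0,0] 'a' = {T0}  orig:{}
  T[1,1] 'a' = {T0}  orig:{}
  T[2,2] 'a' = {T0}  orig:{}
  T[0,1] 'aa' = {A,S}
  T[1,2] 'aa' = {A,S}
  T[0,2] 'aaa' = {S}

S ∈ T[0,2] ⇒ YES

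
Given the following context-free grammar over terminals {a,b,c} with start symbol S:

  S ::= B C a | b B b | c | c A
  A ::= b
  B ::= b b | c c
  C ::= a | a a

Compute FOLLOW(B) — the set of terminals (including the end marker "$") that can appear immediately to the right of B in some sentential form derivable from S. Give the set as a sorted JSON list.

Compute FIRST by fixpoint:
[1]
  A via A→b: +{b}
  B via B→b b: +{b}
  B via B→c c: +{c}
  C via C→a: +{a}
  S via S→B C a: +{b,c}
  S: {b,c}  A: {b}  B: {b,c}  C: {a}
[2] done
  S: {b,c}  A: {b}  B: {b,c}  C: {a}

Compute FOLLOW by fixpoint:
initialize: $ ∈ FOLLOW(S)
pass 1:
  S→B C a: FOLLOW(B) ⊇ FIRST(C) = {a}; new: +{a}
  S→B C a: FOLLOW(C) ⊇ FIRST(a) = {a}; new: +{a}
  S→b B b: FOLLOW(B) ⊇ FIRST(b) = {b}; new: +{b}
  S→c A: FOLLOW(A) ⊇ FOLLOW(S) ⊇ {$}; new: +{$}
  S: {$}  A: {$}  B: {a,b}  C: {a}
pass 2: (no change)
  S: {$}  A: {$}  B: {a,b}  C: {a}

FOLLOW(B) = ["a", "b"]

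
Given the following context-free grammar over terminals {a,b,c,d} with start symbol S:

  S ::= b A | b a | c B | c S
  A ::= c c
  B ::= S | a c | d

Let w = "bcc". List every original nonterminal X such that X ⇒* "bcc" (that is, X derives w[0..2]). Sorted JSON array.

CNF form of G:
  S -> T0 B | T0 S | T2 A | T2 T1
  A -> T0 T0
  B -> T0 B | T0 S | T1 T0 | T2 A | T2 T1 | d
  T0 -> c
  T1 -> a
  T2 -> b

CYK fill (cells [i..j] with 0 ≤ i ≤ j ≤ 2 only):
  [0..0]={T2}  "b"  orig:{}
  [1..1]={T0}  "c"  orig:{}
  [2..2]={T0}  "c"  orig:{}
  [0..1]=∅  "bc"
  [1..2]={A}  "cc"
  [0..2]={B,S}  "bcc"

Original NTs in T[0,2] deriving "bcc": ["B", "S"]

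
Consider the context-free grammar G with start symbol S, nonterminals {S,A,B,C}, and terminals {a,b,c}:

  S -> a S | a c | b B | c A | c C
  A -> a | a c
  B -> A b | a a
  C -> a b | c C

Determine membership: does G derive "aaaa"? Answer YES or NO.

Convert to CNF:
  S -> T0 S | T0 T1 | T1 A | T1 C | T2 B
  A -> T0 T1 | a
  B -> A T2 | T0 T0
  C -> T0 T2 | T1 C
  T0 -> a
  T1 -> c
  T2 -> b

CYK table (by increasing span):
  cell(0,0) a: {A,T0}  orig:{A}
  cell(1,1) a: {A,T0}  orig:{A}
  cell(2,2) a: {A,T0}  orig:{A}
  cell(3,3) a: {A,T0}  orig:{A}
  cell(0,1) aa: {B}
  cell(1,2) aa: {B}
  cell(2,3) aa: {B}
  cell(0,2) aaa: ∅
  cell(1,3) aaa: ∅
  cell(0,3) aaaa: ∅

S ∉ T[0,3] ⇒ NO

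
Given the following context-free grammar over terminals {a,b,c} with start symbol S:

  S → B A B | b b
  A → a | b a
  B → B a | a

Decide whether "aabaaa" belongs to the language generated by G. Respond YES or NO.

CNF form of G:
  S -> B X2 | T0 T0
  A -> T0 T1 | a
  B -> B T1 | a
  T0 -> b
  T1 -> a
  X2 -> A B

Fill CYK table bottom-up:
  T[0,0] 'a' = {A,B,T1}  orig:{A,B}
  T[1,1] 'a' = {A,B,T1}  orig:{A,B}
  T[2,2] 'b' = {T0}  orig:{}
  T[3,3] 'a' = {A,B,T1}  orig:{A,B}
  T[4,4] 'a' = {A,B,T1}  orig:{A,B}
  T[5,5] 'a' = {A,B,T1}  orig:{A,B}
  T[0,1] 'aa' = {B,X2}  orig:{B}
  T[1,2] 'ab' = ∅
  T[2,3] 'ba' = {A}
  T[3,4] 'aa' = {B,X2}  orig:{B}
  T[4,5] 'aa' = {B,X2}  orig:{B}
  T[0,2] 'aab' = ∅
  T[1,3] 'aba' = ∅
  T[2,4] 'baa' = {X2}  orig:{}
  T[3,5] 'aaa' = {B,S,X2}  orig:{B,S}
  T[0,3] 'aaba' = ∅
  T[1,4] 'abaa' = {S}
  T[2,5] 'baaa' = {X2}  orig:{}
  T[0,4] 'aabaa' = {S}
  T[1,5] 'abaaa' = {S}
  T[0,5] 'aabaaa' = {S}

S ∈ T[0,5] ⇒ YES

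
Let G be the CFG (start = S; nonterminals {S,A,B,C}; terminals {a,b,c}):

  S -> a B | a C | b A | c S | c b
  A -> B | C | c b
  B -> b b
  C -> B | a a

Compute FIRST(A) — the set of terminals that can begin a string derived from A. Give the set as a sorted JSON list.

FIRST sets, iterate to fixpoint:
round 1:
  A via A→c b: +{c}
  B via B→b b: +{b}
  C via C→B: +{b}
  C via C→a a: +{a}
  S via S→a B: +{a}
  S via S→b A: +{b}
  S via S→c S: +{c}
  S: {a,b,c}  A: {c}  B: {b}  C: {a,b}
round 2:
  A via A→B: +{b}
  A via A→C: +{a}
  S: {a,b,c}  A: {a,b,c}  B: {b}  C: {a,b}
round 3: (no change)
  S: {a,b,c}  A: {a,b,c}  B: {b}  C: {a,b}

FIRST(A) = ["a", "b", "c"]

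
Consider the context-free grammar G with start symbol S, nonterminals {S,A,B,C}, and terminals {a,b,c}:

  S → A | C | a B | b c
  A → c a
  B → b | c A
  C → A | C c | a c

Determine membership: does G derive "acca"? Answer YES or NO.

CNF form of G:
  S -> C T0 | T0 T1 | T1 B | T1 T0 | T2 T0
  A -> T0 T1
  B -> T0 A | b
  C -> C T0 | T0 T1 | T1 T0
  T0 -> c
  T1 -> a
  T2 -> b

Fill CYK table bottom-up:
  T[0,0] 'a' = {T1}  orig:{}
  T[1,1] 'c' = {T0}  orig:{}
  T[2,2] 'c' = {T0}  orig:{}
  T[3,3] 'a' = {T1}  orig:{}
  T[0,1] 'ac' = {C,S}
  T[1,2] 'cc' = ∅
  T[2,3] 'ca' = {A,C,S}
  T[0,2] 'acc' = {C,S}
  T[1,3] 'cca' = {B}
  T[0,3] 'acca' = {S}

S ∈ T[0,3] ⇒ YES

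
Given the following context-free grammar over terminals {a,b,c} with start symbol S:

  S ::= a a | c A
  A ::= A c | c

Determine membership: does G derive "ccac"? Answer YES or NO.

Convert to CNF:
  S -> T0 A | T1 T1
  A -> A T0 | c
  T0 -> c
  T1 -> a

CYK fill:
  T[0,0] 'c' = {A,T0}  orig:{A}
  T[1,1] 'c' = {A,T0}  orig:{A}
  T[2,2] 'a' = {T1}  orig:{}
  T[3,3] 'c' = {A,T0}  orig:{A}
  T[0,1] 'cc' = {A,S}
  T[1,2] 'ca' = ∅
  T[2,3] 'ac' = ∅
  T[0,2] 'cca' = ∅
  T[1,3] 'cac' = ∅
  T[0,3] 'ccac' = ∅

S ∉ T[0,3] ⇒ NO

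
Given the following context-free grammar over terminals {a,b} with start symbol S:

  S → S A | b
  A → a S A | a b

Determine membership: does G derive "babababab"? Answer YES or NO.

CNF form of G:
  S -> S A | b
  A -> T0 T1 | T0 X2
  T0 -> a
  T1 -> b
  X2 -> S A

Fill CYK table bottom-up:
  T[0,0] 'b' = {S,T1}  orig:{S}
  T[1,1] 'a' = {T0}  orig:{}
  T[2,2] 'b' = {S,T1}  orig:{S}
  T[3,3] 'a' = {T0}  orig:{}
  T[4,4] 'b' = {S,T1}  orig:{S}
  T[5,5] 'a' = {T0}  orig:{}
  T[6,6] 'b' = {S,T1}  orig:{S}
  T[7,7] 'a' = {T0}  orig:{}
  T[8,8] 'b' = {S,T1}  orig:{S}
  T[0,1] 'ba' = ∅
  T[1,2] 'ab' = {A}
  T[2,3] 'ba' = ∅
  T[3,4] 'ab' = {A}
  T[4,5] 'ba' = ∅
  T[5,6] 'ab' = {A}
  T[6,7] 'ba' = ∅
  T[7,8] 'ab' = {A}
  T[0,2] 'bab' = {S,X2}  orig:{S}
  T[1,3] 'aba' = ∅
  T[2,4] 'bab' = {S,X2}  orig:{S}
  T[3,5] 'aba' = ∅
  T[4,6] 'bab' = {S,X2}  orig:{S}
  T[5,7] 'aba' = ∅
  T[6,8] 'bab' = {S,X2}  orig:{S}
  T[0,3] 'baba' = ∅
  T[1,4] 'abab' = {A}
  T[2,5] 'baba' = ∅
  T[3,6] 'abab' = {A}
  T[4,7] 'baba' = ∅
  T[5,8] 'abab' = {A}
  T[0,4] 'babab' = {S,X2}  orig:{S}
  T[1,5] 'ababa' = ∅
  T[2,6] 'babab' = {S,X2}  orig:{S}
  T[3,7] 'ababa' = ∅
  T[4,8] 'babab' = {S,X2}  orig:{S}
  T[0,5] 'bababa' = ∅
  T[1,6] 'ababab' = {A}
  T[2,7] 'bababa' = ∅
  T[3,8] 'ababab' = {A}
  T[0,6] 'bababab' = {S,X2}  orig:{S}
  T[1,7] 'abababa' = ∅
  T[2,8] 'bababab' = {S,X2}  orig:{S}
  T[0,7] 'babababa' = ∅
  T[1,8] 'abababab' = {A}
  T[0,8] 'babababab' = {S,X2}  orig:{S}

S ∈ T[0,8] ⇒ YES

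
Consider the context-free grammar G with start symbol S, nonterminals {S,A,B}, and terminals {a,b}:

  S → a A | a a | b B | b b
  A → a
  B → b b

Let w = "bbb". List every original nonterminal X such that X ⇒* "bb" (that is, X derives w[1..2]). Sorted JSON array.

CNF form of G:
  S -> T0 B | T0 T0 | T1 A | T1 T1
  A -> a
  B -> T0 T0
  T0 -> b
  T1 -> a

Fill CYK table bottom-up (cells [i..j] with 1 ≤ i ≤ j ≤ 2 only):
  T[1,1] 'b' = {T0}  orig:{}
  T[2,2] 'b' = {T0}  orig:{}
  T[1,2] 'bb' = {B,S}

Original NTs in T[1,2] deriving "bb": ["B", "S"]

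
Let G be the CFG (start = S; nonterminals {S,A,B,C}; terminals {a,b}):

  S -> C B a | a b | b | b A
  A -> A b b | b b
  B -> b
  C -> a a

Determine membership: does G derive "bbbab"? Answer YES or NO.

Convert to CNF:
  S -> C X3 | T0 A | T1 T0 | b
  A -> A X2 | T0 T0
  B -> b
  C -> T1 T1
  T0 -> b
  T1 -> a
  X2 -> T0 T0
  X3 -> B T1

CYK table (by increasing span):
  T[0,0] 'b' = {B,S,T0}  orig:{B,S}
  T[1,1] 'b' = {B,S,T0}  orig:{B,S}
  T[2,2] 'b' = {B,S,T0}  orig:{B,S}
  T[3,3] 'a' = {T1}  orig:{}
  T[4,4] 'b' = {B,S,T0}  orig:{B,S}
  T[0,1] 'bb' = {A,X2}  orig:{A}
  T[1,2] 'bb' = {A,X2}  orig:{A}
  T[2,3] 'ba' = {X3}  orig:{}
  T[3,4] 'ab' = {S}
  T[0,2] 'bbb' = {S}
  T[1,3] 'bba' = ∅
  T[2,4] 'bab' = ∅
  T[0,3] 'bbba' = ∅
  T[1,4] 'bbab' = ∅
  T[0,4] 'bbbab' = ∅

S ∉ T[0,4] ⇒ NO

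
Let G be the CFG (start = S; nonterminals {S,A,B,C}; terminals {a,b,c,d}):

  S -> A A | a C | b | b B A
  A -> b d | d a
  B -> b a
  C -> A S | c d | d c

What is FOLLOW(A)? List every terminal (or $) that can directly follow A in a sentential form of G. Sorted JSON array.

FIRST iteration:
iter 1:
  A via A→b d: +{b}
  A via A→d a: +{d}
  B via B→b a: +{b}
  C via C→A S: +{b,d}
  C via C→c d: +{c}
  S via S→A A: +{b,d}
  S via S→a C: +{a}
  S: {a,b,d}  A: {b,d}  B: {b}  C: {b,c,d}
iter 2: — fixpoint
  S: {a,b,d}  A: {b,d}  B: {b}  C: {b,c,d}

Compute FOLLOW by fixpoint:
seed FOLLOW(S) with $
iter 1:
  C→A S: FOLLOW(A) ⊇ FIRST(S) = {a,b,d}; new: +{a,b,d}
  S→A A: FOLLOW(A) ⊇ FOLLOW(S) ⊇ {$}; new: +{$}
  S→a C: FOLLOW(C) ⊇ FOLLOW(S) ⊇ {$}; new: +{$}
  S→b B A: FOLLOW(B) ⊇ FIRST(A) = {b,d}; new: +{b,d}
  S: {$}  A: {$,a,b,d}  B: {b,d}  C: {$}
iter 2: done
  S: {$}  A: {$,a,b,d}  B: {b,d}  C: {$}

FOLLOW(A) = ["$", "a", "b", "d"]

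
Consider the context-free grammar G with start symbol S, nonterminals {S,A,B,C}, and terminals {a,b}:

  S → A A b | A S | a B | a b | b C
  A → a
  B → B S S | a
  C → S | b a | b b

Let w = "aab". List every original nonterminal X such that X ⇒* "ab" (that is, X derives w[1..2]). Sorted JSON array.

CNF form of G:
  S -> A S | A X4 | T0 C | T1 B | T1 T0
  A -> a
  B -> B X2 | a
  C -> A S | A X3 | T0 C | T0 T0 | T0 T1 | T1 B | T1 T0
  T0 -> b
  T1 -> a
  X2 -> S S
  X3 -> A T0
  X4 -> A T0

Fill CYK table bottom-up (cells [i..j] with 1 ≤ i ≤ j ≤ 2 only):
  cell(1,1) a: {A,B,T1}  orig:{A,B}
  cell(2,2) b: {T0}  orig:{}
  cell(1,2) ab: {C,S,X3,X4}  orig:{C,S}

Original NTs in T[1,2] deriving "ab": ["C", "S"]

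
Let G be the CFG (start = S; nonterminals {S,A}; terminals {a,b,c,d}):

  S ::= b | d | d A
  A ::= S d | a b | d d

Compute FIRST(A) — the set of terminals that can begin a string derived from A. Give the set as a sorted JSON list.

FIRST iteration:
pass 1:
  A via A→a b: +{a}
  A via A→d d: +{d}
  S via S→b: +{b}
  S via S→d: +{d}
  S: {b,d}  A: {a,d}
pass 2:
  A via A→S d: +{b}
  S: {b,d}  A: {a,b,d}
pass 3: — fixpoint
  S: {b,d}  A: {a,b,d}

FIRST(A) = ["a", "b", "d"]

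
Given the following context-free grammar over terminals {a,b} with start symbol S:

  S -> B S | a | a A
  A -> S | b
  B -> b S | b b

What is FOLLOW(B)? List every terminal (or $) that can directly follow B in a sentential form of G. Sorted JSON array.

FIRST iteration:
round 1:
  A via A→b: +{b}
  B via B→b S: +{b}
  S via S→B S: +{b}
  S via S→a: +{a}
  S: {a,b}  A: {b}  B: {b}
round 2:
  A via A→S: +{a}
  S: {a,b}  A: {a,b}  B: {b}
round 3: done
  S: {a,b}  A: {a,b}  B: {b}

FOLLOW iteration:
initialize: $ ∈ FOLLOW(S)
pass 1:
  S→B S: FOLLOW(B) ⊇ FIRST(S) = {a,b}; new: +{a,b}
  S→a A: FOLLOW(A) ⊇ FOLLOW(S) ⊇ {$}; new: +{$}
  FOLLOW(S)={$}  FOLLOW(A)={$}  FOLLOW(B)={a,b}
pass 2:
  B→b S: FOLLOW(S) ⊇ FOLLOW(B) ⊇ {a,b}; new: +{a,b}
  S→a A: FOLLOW(A) ⊇ FOLLOW(S) ⊇ {$,a,b}; new: +{a,b}
  FOLLOW(S)={$,a,b}  FOLLOW(A)={$,a,b}  FOLLOW(B)={a,b}
pass 3: done
  FOLLOW(S)={$,a,b}  FOLLOW(A)={$,a,b}  FOLLOW(B)={a,b}

FOLLOW(B) = ["a", "b"]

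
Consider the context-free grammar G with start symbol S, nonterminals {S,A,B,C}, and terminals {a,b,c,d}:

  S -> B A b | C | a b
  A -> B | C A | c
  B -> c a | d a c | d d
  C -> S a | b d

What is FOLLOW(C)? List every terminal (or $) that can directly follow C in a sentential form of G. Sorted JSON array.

FIRST iteration:
round 1:
  A via A→c: +{c}
  B via B→c a: +{c}
  B via B→d a c: +{d}
  C via C→b d: +{b}
  S via S→B A b: +{c,d}
  S via S→C: +{b}
  S via S→a b: +{a}
  FIRST[S]={a,b,c,d}  FIRST[A]={c}  FIRST[B]={c,d}  FIRST[C]={b}
round 2:
  A via A→B: +{d}
  A via A→C A: +{b}
  C via C→S a: +{a,c,d}
  FIRST[S]={a,b,c,d}  FIRST[A]={b,c,d}  FIRST[B]={c,d}  FIRST[C]={a,b,c,d}
round 3:
  A via A→C A: +{a}
  FIRST[S]={a,b,c,d}  FIRST[A]={a,b,c,d}  FIRST[B]={c,d}  FIRST[C]={a,b,c,d}
round 4: done
  FIRST[S]={a,b,c,d}  FIRST[A]={a,b,c,d}  FIRST[B]={c,d}  FIRST[C]={a,b,c,d}

FOLLOW sets:
initialize: $ ∈ FOLLOW(S)
iter 1:
  A→C A: FOLLOW(C) ⊇ FIRST(A) = {a,b,c,d}; new: +{a,b,c,d}
  C→S a: FOLLOW(S) ⊇ FIRST(a) = {a}; new: +{a}
  S→B A b: FOLLOW(B) ⊇ FIRST(A) = {a,b,c,d}; new: +{a,b,c,d}
  S→B A b: FOLLOW(A) ⊇ FIRST(b) = {b}; new: +{b}
  S→C: FOLLOW(C) ⊇ FOLLOW(S) ⊇ {$,a}; new: +{$}
  FOLLOW(S)={$,a}  FOLLOW(A)={b}  FOLLOW(B)={a,b,c,d}  FOLLOW(C)={$,a,b,c,d}
iter 2: — fixpoint
  FOLLOW(S)={$,a}  FOLLOW(A)={b}  FOLLOW(B)={a,b,c,d}  FOLLOW(C)={$,a,b,c,d}

FOLLOW(C) = ["$", "a", "b", "c", "d"]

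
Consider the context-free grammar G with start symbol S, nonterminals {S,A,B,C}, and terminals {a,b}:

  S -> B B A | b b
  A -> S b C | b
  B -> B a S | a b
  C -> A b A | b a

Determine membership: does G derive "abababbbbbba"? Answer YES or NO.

CNF form of G:
  S -> B X5 | T0 T0
  A -> S X2 | b
  B -> B X3 | T1 T0
  C -> A X4 | T0 T1
  T0 -> b
  T1 -> a
  X2 -> T0 C
  X3 -> T1 S
  X4 -> T0 A
  X5 -> B A

Fill CYK table bottom-up:
  T[0,0] 'a' = {T1}  orig:{}
  T[1,1] 'b' = {A,T0}  orig:{A}
  T[2,2] 'a' = {T1}  orig:{}
  T[3,3] 'b' = {A,T0}  orig:{A}
  T[4,4] 'a' = {T1}  orig:{}
  T[5,5] 'b' = {A,T0}  orig:{A}
  T[6,6] 'b' = {A,T0}  orig:{A}
  T[7,7] 'b' = {A,T0}  orig:{A}
  T[8,8] 'b' = {A,T0}  orig:{A}
  T[9,9] 'b' = {A,T0}  orig:{A}
  T[10,10] 'b' = {A,T0}  orig:{A}
  T[11,11] 'a' = {T1}  orig:{}
  T[0,1] 'ab' = {B}
  T[1,2] 'ba' = {C}
  T[2,3] 'ab' = {B}
  T[3,4] 'ba' = {C}
  T[4,5] 'ab' = {B}
  T[5,6] 'bb' = {S,X4}  orig:{S}
  T[6,7] 'bb' = {S,X4}  orig:{S}
  T[7,8] 'bb' = {S,X4}  orig:{S}
  T[8,9] 'bb' = {S,X4}  orig:{S}
  T[9,10] 'bb' = {S,X4}  orig:{S}
  T[10,11] 'ba' = {C}
  T[0,2] 'aba' = ∅
  T[1,3] 'bab' = ∅
  T[2,4] 'aba' = ∅
  T[3,5] 'bab' = ∅
  T[4,6] 'abb' = {X3,X5}  orig:{}
  T[5,7] 'bbb' = {C}
  T[6,8] 'bbb' = {C}
  T[7,9] 'bbb' = {C}
  T[8,10] 'bbb' = {C}
  T[9,11] 'bba' = {X2}  orig:{}
  T[0,3] 'abab' = ∅
  T[1,4] 'baba' = ∅
  T[2,5] 'abab' = ∅
  T[3,6] 'babb' = ∅
  T[4,7] 'abbb' = ∅
  T[5,8] 'bbbb' = {X2}  orig:{}
  T[6,9] 'bbbb' = {X2}  orig:{}
  T[7,10] 'bbbb' = {X2}  orig:{}
  T[8,11] 'bbba' = ∅
  T[0,4] 'ababa' = ∅
  T[1,5] 'babab' = ∅
  T[2,6] 'ababb' = {B,S}
  T[3,7] 'babbb' = ∅
  T[4,8] 'abbbb' = ∅
  T[5,9] 'bbbbb' = ∅
  T[6,10] 'bbbbb' = ∅
  T[7,11] 'bbbba' = {A}
  T[0,5] 'ababab' = ∅
  T[1,6] 'bababb' = ∅
  T[2,7] 'ababbb' = {X5}  orig:{}
  T[3,8] 'babbbb' = ∅
  T[4,9] 'abbbbb' = ∅
  T[5,10] 'bbbbbb' = {A}
  T[6,11] 'bbbbba' = {X4}  orig:{}
  T[0,6] 'abababb' = ∅
  T[1,7] 'bababbb' = ∅
  T[2,8] 'ababbbb' = ∅
  T[3,9] 'babbbbb' = ∅
  T[4,10] 'abbbbbb' = ∅
  T[5,11] 'bbbbbba' = {C}
  T[0,7] 'abababbb' = {S}
  T[1,8] 'bababbbb' = ∅
  T[2,9] 'ababbbbb' = ∅
  T[3,10] 'babbbbbb' = ∅
  T[4,11] 'abbbbbba' = ∅
  T[0,8] 'abababbbb' = ∅
  T[1,9] 'bababbbbb' = ∅
  T[2,10] 'ababbbbbb' = {A}
  T[3,11] 'babbbbbba' = ∅
  T[0,9] 'abababbbbb' = ∅
  T[1,10] 'bababbbbbb' = {X4}  orig:{}
  T[2,11] 'ababbbbbba' = {X5}  orig:{}
  T[0,10] 'abababbbbbb' = {X5}  orig:{}
  T[1,11] 'bababbbbbba' = ∅
  T[0,11] 'abababbbbbba' = {S}

S ∈ T[0,11] ⇒ YES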